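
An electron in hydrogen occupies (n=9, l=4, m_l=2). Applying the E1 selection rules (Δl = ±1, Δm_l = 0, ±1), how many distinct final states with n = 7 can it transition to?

6

E1 requires Δl = ±1, so l_f ∈ {3, 5}; with 0 ≤ l_f ≤ n_f−1 = 6, the allowed l_f values are {3, 5}.
For l_f = 3: m_f ∈ {m_i−1, m_i, m_i+1} ∩ [−3, 3] = {1, 2, 3} → 3 states.
For l_f = 5: m_f ∈ {m_i−1, m_i, m_i+1} ∩ [−5, 5] = {1, 2, 3} → 3 states.
Total: 6.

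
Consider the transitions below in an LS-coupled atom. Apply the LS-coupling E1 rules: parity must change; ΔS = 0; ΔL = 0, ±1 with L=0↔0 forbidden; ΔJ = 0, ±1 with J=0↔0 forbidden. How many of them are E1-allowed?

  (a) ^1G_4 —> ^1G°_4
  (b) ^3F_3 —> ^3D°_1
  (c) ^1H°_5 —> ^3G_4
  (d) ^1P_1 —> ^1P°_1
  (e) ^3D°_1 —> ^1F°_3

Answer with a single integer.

(a) allowed
(b) forbidden (ΔJ fails)
(c) forbidden (ΔS fails)
(d) allowed
(e) forbidden (parity, ΔS, ΔJ fail)
Total allowed: 2 of 5.

2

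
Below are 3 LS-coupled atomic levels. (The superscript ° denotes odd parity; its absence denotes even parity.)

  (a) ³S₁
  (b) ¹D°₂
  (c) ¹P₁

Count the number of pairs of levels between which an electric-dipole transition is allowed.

(a)–(b): forbidden (ΔS, ΔL).
(a)–(c): forbidden (parity, ΔS).
(b)–(c): allowed.
Allowed pairs: 1 of 3.

1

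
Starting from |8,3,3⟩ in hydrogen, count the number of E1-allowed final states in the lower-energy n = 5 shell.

E1 requires Δl = ±1, so l_f ∈ {2, 4}; with 0 ≤ l_f ≤ n_f−1 = 4, the allowed l_f values are {2, 4}.
For l_f = 2: m_f ∈ {m_i−1, m_i, m_i+1} ∩ [−2, 2] = {2} → 1 state.
For l_f = 4: m_f ∈ {m_i−1, m_i, m_i+1} ∩ [−4, 4] = {2, 3, 4} → 3 states.
Total: 4.

4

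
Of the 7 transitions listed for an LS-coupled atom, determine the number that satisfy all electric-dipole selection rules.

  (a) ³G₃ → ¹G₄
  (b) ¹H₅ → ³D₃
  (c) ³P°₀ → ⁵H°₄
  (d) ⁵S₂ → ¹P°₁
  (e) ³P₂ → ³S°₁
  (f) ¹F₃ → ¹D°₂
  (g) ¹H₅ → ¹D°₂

2

(a) forbidden (parity, ΔS fail)
(b) forbidden (parity, ΔS, ΔL, ΔJ fail)
(c) forbidden (parity, ΔS, ΔL, ΔJ fail)
(d) forbidden (ΔS fails)
(e) allowed
(f) allowed
(g) forbidden (ΔL, ΔJ fail)
Total allowed: 2 of 7.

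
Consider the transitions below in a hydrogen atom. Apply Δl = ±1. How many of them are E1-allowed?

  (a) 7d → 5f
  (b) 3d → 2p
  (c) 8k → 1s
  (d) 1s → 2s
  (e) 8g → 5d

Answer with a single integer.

(a) allowed
(b) allowed
(c) forbidden — Δl = -7 (E1 requires Δl = ±1)
(d) forbidden — Δl = +0 (E1 requires Δl = ±1)
(e) forbidden — Δl = -2 (E1 requires Δl = ±1)
Total allowed: 2 of 5.

2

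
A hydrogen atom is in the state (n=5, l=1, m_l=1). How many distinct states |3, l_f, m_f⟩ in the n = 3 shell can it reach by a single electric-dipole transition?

E1 requires Δl = ±1, so l_f ∈ {0, 2}; with 0 ≤ l_f ≤ n_f−1 = 2, the allowed l_f values are {0, 2}.
For l_f = 0: m_f ∈ {m_i−1, m_i, m_i+1} ∩ [−0, 0] = {0} → 1 state.
For l_f = 2: m_f ∈ {m_i−1, m_i, m_i+1} ∩ [−2, 2] = {0, 1, 2} → 3 states.
Total: 4.

4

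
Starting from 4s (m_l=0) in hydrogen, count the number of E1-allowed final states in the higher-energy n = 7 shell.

E1 requires Δl = ±1, so l_f ∈ {-1, 1}; with 0 ≤ l_f ≤ n_f−1 = 6, the allowed l_f values are {1}.
For l_f = 1: m_f ∈ {m_i−1, m_i, m_i+1} ∩ [−1, 1] = {-1, 0, 1} → 3 states.
Total: 3.

3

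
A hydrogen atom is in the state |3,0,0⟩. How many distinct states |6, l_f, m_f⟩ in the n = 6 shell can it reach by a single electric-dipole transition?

3

E1 requires Δl = ±1, so l_f ∈ {-1, 1}; with 0 ≤ l_f ≤ n_f−1 = 5, the allowed l_f values are {1}.
For l_f = 1: m_f ∈ {m_i−1, m_i, m_i+1} ∩ [−1, 1] = {-1, 0, 1} → 3 states.
Total: 3.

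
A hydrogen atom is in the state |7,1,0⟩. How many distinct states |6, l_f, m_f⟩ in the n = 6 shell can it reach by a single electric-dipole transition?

E1 requires Δl = ±1, so l_f ∈ {0, 2}; with 0 ≤ l_f ≤ n_f−1 = 5, the allowed l_f values are {0, 2}.
For l_f = 0: m_f ∈ {m_i−1, m_i, m_i+1} ∩ [−0, 0] = {0} → 1 state.
For l_f = 2: m_f ∈ {m_i−1, m_i, m_i+1} ∩ [−2, 2] = {-1, 0, 1} → 3 states.
Total: 4.

4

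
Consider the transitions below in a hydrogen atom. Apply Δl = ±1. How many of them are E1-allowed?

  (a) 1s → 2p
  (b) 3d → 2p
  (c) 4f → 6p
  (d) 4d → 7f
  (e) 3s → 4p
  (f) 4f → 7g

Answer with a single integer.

5

(a) allowed
(b) allowed
(c) forbidden — Δl = -2 (E1 requires Δl = ±1)
(d) allowed
(e) allowed
(f) allowed
Total allowed: 5 of 6.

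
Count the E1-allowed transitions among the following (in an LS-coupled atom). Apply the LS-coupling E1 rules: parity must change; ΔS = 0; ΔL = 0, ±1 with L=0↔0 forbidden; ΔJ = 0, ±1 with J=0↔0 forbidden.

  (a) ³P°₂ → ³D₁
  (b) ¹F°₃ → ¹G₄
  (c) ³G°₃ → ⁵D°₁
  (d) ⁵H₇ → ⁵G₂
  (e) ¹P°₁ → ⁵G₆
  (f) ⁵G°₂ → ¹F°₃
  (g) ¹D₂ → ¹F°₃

(a) allowed
(b) allowed
(c) forbidden (parity, ΔS, ΔL, ΔJ fail)
(d) forbidden (parity, ΔJ fail)
(e) forbidden (ΔS, ΔL, ΔJ fail)
(f) forbidden (parity, ΔS fail)
(g) allowed
Total allowed: 3 of 7.

3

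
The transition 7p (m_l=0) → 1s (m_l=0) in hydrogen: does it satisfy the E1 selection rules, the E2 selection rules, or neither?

E1

Δl = 0 − 1 = -1; l_i + l_f = 1.
Δm_l = +0.
E1 (Δl = ±1, |Δm_l| ≤ 1): satisfied.
E2 (Δl = 0,±2, l_i+l_f ≥ 2, |Δm_l| ≤ 2): not satisfied.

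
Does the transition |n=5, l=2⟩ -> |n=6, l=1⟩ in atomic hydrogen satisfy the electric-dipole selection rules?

allowed

Initial l = 2, final l = 1, so Δl = -1. E1 requires Δl = ±1: passes.
All E1 selection rules are satisfied.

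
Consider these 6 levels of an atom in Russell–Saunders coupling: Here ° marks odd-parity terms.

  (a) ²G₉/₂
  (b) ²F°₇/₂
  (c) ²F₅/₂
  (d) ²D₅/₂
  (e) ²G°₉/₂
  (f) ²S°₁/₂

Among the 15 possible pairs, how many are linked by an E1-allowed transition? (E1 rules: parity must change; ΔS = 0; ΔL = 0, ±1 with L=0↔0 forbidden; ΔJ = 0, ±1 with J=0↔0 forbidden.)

(a)–(b): allowed.
(a)–(c): forbidden (parity, ΔJ).
(a)–(d): forbidden (parity, ΔL, ΔJ).
(a)–(e): allowed.
(a)–(f): forbidden (ΔL, ΔJ).
(b)–(c): allowed.
(b)–(d): allowed.
(b)–(e): forbidden (parity).
(b)–(f): forbidden (parity, ΔL, ΔJ).
(c)–(d): forbidden (parity).
(c)–(e): forbidden (ΔJ).
(c)–(f): forbidden (ΔL, ΔJ).
(d)–(e): forbidden (ΔL, ΔJ).
(d)–(f): forbidden (ΔL, ΔJ).
(e)–(f): forbidden (parity, ΔL, ΔJ).
Allowed pairs: 4 of 15.

4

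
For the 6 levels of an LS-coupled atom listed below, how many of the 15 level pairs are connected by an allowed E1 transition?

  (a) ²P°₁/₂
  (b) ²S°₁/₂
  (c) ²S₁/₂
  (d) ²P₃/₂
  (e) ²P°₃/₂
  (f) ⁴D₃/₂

(a)–(b): forbidden (parity).
(a)–(c): allowed.
(a)–(d): allowed.
(a)–(e): forbidden (parity).
(a)–(f): forbidden (ΔS).
(b)–(c): forbidden (ΔL).
(b)–(d): allowed.
(b)–(e): forbidden (parity).
(b)–(f): forbidden (ΔS, ΔL).
(c)–(d): forbidden (parity).
(c)–(e): allowed.
(c)–(f): forbidden (parity, ΔS, ΔL).
(d)–(e): allowed.
(d)–(f): forbidden (parity, ΔS).
(e)–(f): forbidden (ΔS).
Allowed pairs: 5 of 15.

5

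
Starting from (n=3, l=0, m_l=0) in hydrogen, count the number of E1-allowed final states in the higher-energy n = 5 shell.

E1 requires Δl = ±1, so l_f ∈ {-1, 1}; with 0 ≤ l_f ≤ n_f−1 = 4, the allowed l_f values are {1}.
For l_f = 1: m_f ∈ {m_i−1, m_i, m_i+1} ∩ [−1, 1] = {-1, 0, 1} → 3 states.
Total: 3.

3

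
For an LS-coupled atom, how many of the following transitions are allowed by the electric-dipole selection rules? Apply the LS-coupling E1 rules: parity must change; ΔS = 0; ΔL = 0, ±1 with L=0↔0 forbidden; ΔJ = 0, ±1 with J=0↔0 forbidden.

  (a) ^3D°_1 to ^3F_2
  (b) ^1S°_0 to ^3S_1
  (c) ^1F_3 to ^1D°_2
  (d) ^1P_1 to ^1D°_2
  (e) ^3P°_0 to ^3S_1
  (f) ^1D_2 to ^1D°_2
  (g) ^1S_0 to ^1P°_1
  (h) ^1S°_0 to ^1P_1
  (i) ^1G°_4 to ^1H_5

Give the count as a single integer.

(a) allowed
(b) forbidden (ΔS, ΔL fail)
(c) allowed
(d) allowed
(e) allowed
(f) allowed
(g) allowed
(h) allowed
(i) allowed
Total allowed: 8 of 9.

8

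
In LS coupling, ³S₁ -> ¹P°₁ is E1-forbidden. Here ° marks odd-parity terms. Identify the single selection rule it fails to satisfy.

the ΔS = 0 rule

Reading off the term symbols: S 1→0, L 0→1, J 1→1, parity even→odd.
Parity must change: even → odd — satisfied.
ΔS = 0: S: 1 → 0 — violated.
ΔL = 0, ±1 (not L=0↔0): L: 0 → 1, ΔL = +1 — satisfied.
ΔJ = 0, ±1 (not J=0↔0): J: 1 → 1, ΔJ = +0 — satisfied.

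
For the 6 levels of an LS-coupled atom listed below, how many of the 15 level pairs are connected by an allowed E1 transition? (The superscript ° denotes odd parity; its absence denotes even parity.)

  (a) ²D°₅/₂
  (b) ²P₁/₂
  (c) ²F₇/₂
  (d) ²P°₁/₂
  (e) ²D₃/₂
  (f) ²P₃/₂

6

(a)–(b): forbidden (ΔJ).
(a)–(c): allowed.
(a)–(d): forbidden (parity, ΔJ).
(a)–(e): allowed.
(a)–(f): allowed.
(b)–(c): forbidden (parity, ΔL, ΔJ).
(b)–(d): allowed.
(b)–(e): forbidden (parity).
(b)–(f): forbidden (parity).
(c)–(d): forbidden (ΔL, ΔJ).
(c)–(e): forbidden (parity, ΔJ).
(c)–(f): forbidden (parity, ΔL, ΔJ).
(d)–(e): allowed.
(d)–(f): allowed.
(e)–(f): forbidden (parity).
Allowed pairs: 6 of 15.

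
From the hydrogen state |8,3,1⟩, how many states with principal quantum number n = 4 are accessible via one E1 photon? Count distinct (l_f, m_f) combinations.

3

E1 requires Δl = ±1, so l_f ∈ {2, 4}; with 0 ≤ l_f ≤ n_f−1 = 3, the allowed l_f values are {2}.
For l_f = 2: m_f ∈ {m_i−1, m_i, m_i+1} ∩ [−2, 2] = {0, 1, 2} → 3 states.
Total: 3.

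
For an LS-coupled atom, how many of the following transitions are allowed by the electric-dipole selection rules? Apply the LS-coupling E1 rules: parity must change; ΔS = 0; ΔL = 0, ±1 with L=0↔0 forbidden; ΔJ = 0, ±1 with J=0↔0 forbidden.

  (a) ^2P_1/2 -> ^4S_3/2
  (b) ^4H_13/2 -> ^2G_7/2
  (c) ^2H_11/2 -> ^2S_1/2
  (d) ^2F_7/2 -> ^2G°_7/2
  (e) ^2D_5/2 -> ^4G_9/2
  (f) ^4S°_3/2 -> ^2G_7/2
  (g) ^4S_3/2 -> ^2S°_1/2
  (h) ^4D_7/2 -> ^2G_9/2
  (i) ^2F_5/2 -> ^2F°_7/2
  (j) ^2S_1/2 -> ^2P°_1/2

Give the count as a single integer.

3

(a) forbidden (parity, ΔS fail)
(b) forbidden (parity, ΔS, ΔJ fail)
(c) forbidden (parity, ΔL, ΔJ fail)
(d) allowed
(e) forbidden (parity, ΔS, ΔL, ΔJ fail)
(f) forbidden (ΔS, ΔL, ΔJ fail)
(g) forbidden (ΔS, ΔL fail)
(h) forbidden (parity, ΔS, ΔL fail)
(i) allowed
(j) allowed
Total allowed: 3 of 10.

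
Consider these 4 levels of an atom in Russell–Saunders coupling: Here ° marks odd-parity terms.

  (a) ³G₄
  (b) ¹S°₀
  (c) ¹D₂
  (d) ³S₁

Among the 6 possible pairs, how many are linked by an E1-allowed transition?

0

(a)–(b): forbidden (ΔS, ΔL, ΔJ).
(a)–(c): forbidden (parity, ΔS, ΔL, ΔJ).
(a)–(d): forbidden (parity, ΔL, ΔJ).
(b)–(c): forbidden (ΔL, ΔJ).
(b)–(d): forbidden (ΔS, ΔL).
(c)–(d): forbidden (parity, ΔS, ΔL).
Allowed pairs: 0 of 6.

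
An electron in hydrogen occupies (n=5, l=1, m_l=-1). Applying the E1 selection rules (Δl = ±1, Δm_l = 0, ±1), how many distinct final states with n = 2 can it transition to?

E1 requires Δl = ±1, so l_f ∈ {0, 2}; with 0 ≤ l_f ≤ n_f−1 = 1, the allowed l_f values are {0}.
For l_f = 0: m_f ∈ {m_i−1, m_i, m_i+1} ∩ [−0, 0] = {0} → 1 state.
Total: 1.

1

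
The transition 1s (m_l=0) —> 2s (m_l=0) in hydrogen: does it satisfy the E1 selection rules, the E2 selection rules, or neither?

neither

Δl = 0 − 0 = +0; l_i + l_f = 0.
Δm_l = +0.
E1 (Δl = ±1, |Δm_l| ≤ 1): not satisfied.
E2 (Δl = 0,±2, l_i+l_f ≥ 2, |Δm_l| ≤ 2): not satisfied.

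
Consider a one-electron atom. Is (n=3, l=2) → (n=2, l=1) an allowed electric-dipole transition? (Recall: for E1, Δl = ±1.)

allowed

Δl = 1 − 2 = -1; the E1 rule Δl = ±1 is passes.
All E1 selection rules are satisfied.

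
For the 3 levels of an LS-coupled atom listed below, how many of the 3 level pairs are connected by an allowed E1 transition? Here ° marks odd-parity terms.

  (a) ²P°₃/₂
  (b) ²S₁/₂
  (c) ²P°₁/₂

2

(a)–(b): allowed.
(a)–(c): forbidden (parity).
(b)–(c): allowed.
Allowed pairs: 2 of 3.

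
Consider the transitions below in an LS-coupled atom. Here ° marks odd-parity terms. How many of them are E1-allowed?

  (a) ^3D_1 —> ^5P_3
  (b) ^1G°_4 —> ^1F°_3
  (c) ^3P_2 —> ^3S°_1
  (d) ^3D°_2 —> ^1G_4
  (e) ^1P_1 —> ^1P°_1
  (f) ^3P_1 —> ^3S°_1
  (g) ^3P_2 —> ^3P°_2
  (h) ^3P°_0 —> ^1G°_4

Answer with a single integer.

(a) forbidden (parity, ΔS, ΔJ fail)
(b) forbidden (parity fails)
(c) allowed
(d) forbidden (ΔS, ΔL, ΔJ fail)
(e) allowed
(f) allowed
(g) allowed
(h) forbidden (parity, ΔS, ΔL, ΔJ fail)
Total allowed: 4 of 8.

4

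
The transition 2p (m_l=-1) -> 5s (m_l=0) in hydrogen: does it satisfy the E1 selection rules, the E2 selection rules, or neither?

Δl = 0 − 1 = -1; l_i + l_f = 1.
Δm_l = +1.
E1 (Δl = ±1, |Δm_l| ≤ 1): satisfied.
E2 (Δl = 0,±2, l_i+l_f ≥ 2, |Δm_l| ≤ 2): not satisfied.

E1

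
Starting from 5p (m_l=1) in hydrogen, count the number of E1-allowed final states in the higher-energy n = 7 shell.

E1 requires Δl = ±1, so l_f ∈ {0, 2}; with 0 ≤ l_f ≤ n_f−1 = 6, the allowed l_f values are {0, 2}.
For l_f = 0: m_f ∈ {m_i−1, m_i, m_i+1} ∩ [−0, 0] = {0} → 1 state.
For l_f = 2: m_f ∈ {m_i−1, m_i, m_i+1} ∩ [−2, 2] = {0, 1, 2} → 3 states.
Total: 4.

4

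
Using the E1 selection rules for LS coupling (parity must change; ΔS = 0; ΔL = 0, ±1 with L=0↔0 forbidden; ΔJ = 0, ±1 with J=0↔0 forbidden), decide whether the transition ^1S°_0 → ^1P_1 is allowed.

Parity must change: odd → even — satisfied.
ΔS = 0: S: 0 → 0 — satisfied.
ΔL = 0, ±1 (not L=0↔0): L: 0 → 1, ΔL = +1 — satisfied.
ΔJ = 0, ±1 (not J=0↔0): J: 0 → 1, ΔJ = +1 — satisfied.
All four E1 rules are satisfied.

allowed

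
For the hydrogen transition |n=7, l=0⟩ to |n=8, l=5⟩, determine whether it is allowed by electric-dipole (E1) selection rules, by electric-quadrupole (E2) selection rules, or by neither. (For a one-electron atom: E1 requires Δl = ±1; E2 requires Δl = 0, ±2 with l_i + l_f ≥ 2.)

neither

Δl = 5 − 0 = +5; l_i + l_f = 5.
E1 (Δl = ±1): not satisfied.
E2 (Δl = 0,±2, l_i+l_f ≥ 2): not satisfied.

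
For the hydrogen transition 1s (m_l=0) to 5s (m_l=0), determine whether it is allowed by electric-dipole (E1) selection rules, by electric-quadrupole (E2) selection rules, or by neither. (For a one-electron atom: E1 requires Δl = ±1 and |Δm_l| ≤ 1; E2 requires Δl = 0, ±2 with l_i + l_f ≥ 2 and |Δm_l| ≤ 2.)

Δl = 0 − 0 = +0; l_i + l_f = 0.
Δm_l = +0.
E1 (Δl = ±1, |Δm_l| ≤ 1): not satisfied.
E2 (Δl = 0,±2, l_i+l_f ≥ 2, |Δm_l| ≤ 2): not satisfied.

neither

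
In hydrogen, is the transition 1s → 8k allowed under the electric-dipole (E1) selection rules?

l: 0 → 7 (Δl = +7). Δl = ±1 fails.
The transition is electric-dipole forbidden.

forbidden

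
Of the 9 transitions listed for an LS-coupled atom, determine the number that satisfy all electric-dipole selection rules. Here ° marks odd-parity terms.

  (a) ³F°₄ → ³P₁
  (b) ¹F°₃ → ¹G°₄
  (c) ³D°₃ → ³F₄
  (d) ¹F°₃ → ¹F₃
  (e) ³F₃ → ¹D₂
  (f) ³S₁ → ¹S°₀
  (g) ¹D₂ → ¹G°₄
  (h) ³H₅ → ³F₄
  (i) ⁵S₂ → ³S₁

(a) forbidden (ΔL, ΔJ fail)
(b) forbidden (parity fails)
(c) allowed
(d) allowed
(e) forbidden (parity, ΔS fail)
(f) forbidden (ΔS, ΔL fail)
(g) forbidden (ΔL, ΔJ fail)
(h) forbidden (parity, ΔL fail)
(i) forbidden (parity, ΔS, ΔL fail)
Total allowed: 2 of 9.

2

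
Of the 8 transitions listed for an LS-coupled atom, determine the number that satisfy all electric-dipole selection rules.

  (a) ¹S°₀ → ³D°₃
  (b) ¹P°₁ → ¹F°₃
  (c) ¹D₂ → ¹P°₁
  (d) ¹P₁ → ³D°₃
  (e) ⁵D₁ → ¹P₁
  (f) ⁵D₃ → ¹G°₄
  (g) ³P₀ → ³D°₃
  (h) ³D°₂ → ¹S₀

1

(a) forbidden (parity, ΔS, ΔL, ΔJ fail)
(b) forbidden (parity, ΔL, ΔJ fail)
(c) allowed
(d) forbidden (ΔS, ΔJ fail)
(e) forbidden (parity, ΔS fail)
(f) forbidden (ΔS, ΔL fail)
(g) forbidden (ΔJ fails)
(h) forbidden (ΔS, ΔL, ΔJ fail)
Total allowed: 1 of 8.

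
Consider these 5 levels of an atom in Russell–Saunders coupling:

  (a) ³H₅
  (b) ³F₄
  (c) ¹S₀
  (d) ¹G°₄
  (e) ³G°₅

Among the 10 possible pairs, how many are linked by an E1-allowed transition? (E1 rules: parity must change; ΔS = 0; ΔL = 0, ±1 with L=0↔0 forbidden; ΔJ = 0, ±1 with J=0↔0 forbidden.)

2

(a)–(b): forbidden (parity, ΔL).
(a)–(c): forbidden (parity, ΔS, ΔL, ΔJ).
(a)–(d): forbidden (ΔS).
(a)–(e): allowed.
(b)–(c): forbidden (parity, ΔS, ΔL, ΔJ).
(b)–(d): forbidden (ΔS).
(b)–(e): allowed.
(c)–(d): forbidden (ΔL, ΔJ).
(c)–(e): forbidden (ΔS, ΔL, ΔJ).
(d)–(e): forbidden (parity, ΔS).
Allowed pairs: 2 of 10.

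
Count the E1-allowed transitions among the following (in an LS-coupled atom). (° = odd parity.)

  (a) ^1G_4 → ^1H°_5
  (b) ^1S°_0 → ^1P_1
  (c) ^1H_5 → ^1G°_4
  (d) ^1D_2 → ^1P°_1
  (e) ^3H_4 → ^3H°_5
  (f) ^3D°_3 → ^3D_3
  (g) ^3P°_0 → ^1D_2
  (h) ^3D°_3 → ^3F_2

7

(a) allowed
(b) allowed
(c) allowed
(d) allowed
(e) allowed
(f) allowed
(g) forbidden (ΔS, ΔJ fail)
(h) allowed
Total allowed: 7 of 8.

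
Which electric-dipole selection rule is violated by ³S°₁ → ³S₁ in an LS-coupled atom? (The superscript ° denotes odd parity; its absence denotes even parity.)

the L=0 ↔ L=0 exclusion

Parity must change: odd → even — ok.
ΔS = 0: S: 1 → 1 — ok.
ΔL = 0, ±1 (not L=0↔0): L: 0 → 0, ΔL = +0 — fails.
ΔJ = 0, ±1 (not J=0↔0): J: 1 → 1, ΔJ = +0 — ok.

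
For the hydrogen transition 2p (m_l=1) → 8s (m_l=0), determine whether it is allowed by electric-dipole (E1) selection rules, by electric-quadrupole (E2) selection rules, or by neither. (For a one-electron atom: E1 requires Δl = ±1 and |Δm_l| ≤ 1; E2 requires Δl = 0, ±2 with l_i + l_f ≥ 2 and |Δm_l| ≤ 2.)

E1

Δl = 0 − 1 = -1; l_i + l_f = 1.
Δm_l = -1.
E1 (Δl = ±1, |Δm_l| ≤ 1): satisfied.
E2 (Δl = 0,±2, l_i+l_f ≥ 2, |Δm_l| ≤ 2): not satisfied.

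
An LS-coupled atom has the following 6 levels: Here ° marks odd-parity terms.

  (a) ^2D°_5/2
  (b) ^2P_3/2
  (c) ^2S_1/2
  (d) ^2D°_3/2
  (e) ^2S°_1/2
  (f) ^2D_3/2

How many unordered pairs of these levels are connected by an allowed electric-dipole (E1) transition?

(a)–(b): allowed.
(a)–(c): forbidden (ΔL, ΔJ).
(a)–(d): forbidden (parity).
(a)–(e): forbidden (parity, ΔL, ΔJ).
(a)–(f): allowed.
(b)–(c): forbidden (parity).
(b)–(d): allowed.
(b)–(e): allowed.
(b)–(f): forbidden (parity).
(c)–(d): forbidden (ΔL).
(c)–(e): forbidden (ΔL).
(c)–(f): forbidden (parity, ΔL).
(d)–(e): forbidden (parity, ΔL).
(d)–(f): allowed.
(e)–(f): forbidden (ΔL).
Allowed pairs: 5 of 15.

5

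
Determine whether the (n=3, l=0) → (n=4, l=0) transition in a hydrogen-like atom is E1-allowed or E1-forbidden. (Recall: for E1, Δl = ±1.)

l: 0 → 0 (Δl = +0). Δl = ±1 ✗.
The transition is electric-dipole forbidden.

forbidden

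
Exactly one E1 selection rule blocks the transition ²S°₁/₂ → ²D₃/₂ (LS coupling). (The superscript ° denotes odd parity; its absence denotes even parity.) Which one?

ΔS = 0: S: 1/2 → 1/2 — ok.
Parity must change: odd → even — ok.
ΔJ = 0, ±1 (not J=0↔0): J: 1/2 → 3/2, ΔJ = +1 — ok.
ΔL = 0, ±1 (not L=0↔0): L: 0 → 2, ΔL = +2 — fails.

the ΔL = 0, ±1 rule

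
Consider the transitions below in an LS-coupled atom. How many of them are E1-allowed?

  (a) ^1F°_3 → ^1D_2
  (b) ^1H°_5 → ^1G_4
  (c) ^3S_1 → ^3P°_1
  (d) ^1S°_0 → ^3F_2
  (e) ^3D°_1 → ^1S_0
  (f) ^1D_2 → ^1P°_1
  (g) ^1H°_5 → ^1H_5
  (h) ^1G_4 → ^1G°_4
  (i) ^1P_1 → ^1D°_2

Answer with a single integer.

7

(a) allowed
(b) allowed
(c) allowed
(d) forbidden (ΔS, ΔL, ΔJ fail)
(e) forbidden (ΔS, ΔL fail)
(f) allowed
(g) allowed
(h) allowed
(i) allowed
Total allowed: 7 of 9.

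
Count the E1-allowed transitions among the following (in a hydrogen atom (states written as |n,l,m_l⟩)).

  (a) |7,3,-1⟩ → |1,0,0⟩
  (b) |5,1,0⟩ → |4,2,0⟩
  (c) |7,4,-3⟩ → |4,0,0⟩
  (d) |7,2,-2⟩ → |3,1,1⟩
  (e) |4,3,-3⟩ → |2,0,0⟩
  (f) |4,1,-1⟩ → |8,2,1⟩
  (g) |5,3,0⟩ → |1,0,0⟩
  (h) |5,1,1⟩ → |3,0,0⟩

(a) forbidden — Δl = -3 (E1 requires Δl = ±1)
(b) allowed
(c) forbidden — Δl = -4 (E1 requires Δl = ±1); Δm_l = +3 (E1 requires Δm_l = 0, ±1)
(d) forbidden — Δm_l = +3 (E1 requires Δm_l = 0, ±1)
(e) forbidden — Δl = -3 (E1 requires Δl = ±1); Δm_l = +3 (E1 requires Δm_l = 0, ±1)
(f) forbidden — Δm_l = +2 (E1 requires Δm_l = 0, ±1)
(g) forbidden — Δl = -3 (E1 requires Δl = ±1)
(h) allowed
Total allowed: 2 of 8.

2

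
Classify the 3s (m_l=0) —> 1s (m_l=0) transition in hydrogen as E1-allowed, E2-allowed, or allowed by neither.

Δl = 0 − 0 = +0; l_i + l_f = 0.
Δm_l = +0.
E1 (Δl = ±1, |Δm_l| ≤ 1): not satisfied.
E2 (Δl = 0,±2, l_i+l_f ≥ 2, |Δm_l| ≤ 2): not satisfied.

neither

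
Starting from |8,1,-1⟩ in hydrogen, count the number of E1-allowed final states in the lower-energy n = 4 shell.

4

E1 requires Δl = ±1, so l_f ∈ {0, 2}; with 0 ≤ l_f ≤ n_f−1 = 3, the allowed l_f values are {0, 2}.
For l_f = 0: m_f ∈ {m_i−1, m_i, m_i+1} ∩ [−0, 0] = {0} → 1 state.
For l_f = 2: m_f ∈ {m_i−1, m_i, m_i+1} ∩ [−2, 2] = {-2, -1, 0} → 3 states.
Total: 4.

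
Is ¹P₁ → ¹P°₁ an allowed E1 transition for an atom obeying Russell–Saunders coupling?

allowed

Initial level: S=0, L=1, J=1, parity even. Final level: S=0, L=1, J=1, parity odd.
ΔL = 0, ±1 (not L=0↔0): L: 1 → 1, ΔL = +0 — ✓.
Parity must change: even → odd — ✓.
ΔS = 0: S: 0 → 0 — ✓.
ΔJ = 0, ±1 (not J=0↔0): J: 1 → 1, ΔJ = +0 — ✓.
All four E1 rules are satisfied.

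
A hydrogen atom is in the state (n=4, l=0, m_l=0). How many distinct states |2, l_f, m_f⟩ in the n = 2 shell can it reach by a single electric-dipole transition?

3

E1 requires Δl = ±1, so l_f ∈ {-1, 1}; with 0 ≤ l_f ≤ n_f−1 = 1, the allowed l_f values are {1}.
For l_f = 1: m_f ∈ {m_i−1, m_i, m_i+1} ∩ [−1, 1] = {-1, 0, 1} → 3 states.
Total: 3.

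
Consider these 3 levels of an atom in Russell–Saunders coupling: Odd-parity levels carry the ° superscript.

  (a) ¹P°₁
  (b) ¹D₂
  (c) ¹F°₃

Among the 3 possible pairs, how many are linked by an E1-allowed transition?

2

(a)–(b): allowed.
(a)–(c): forbidden (parity, ΔL, ΔJ).
(b)–(c): allowed.
Allowed pairs: 2 of 3.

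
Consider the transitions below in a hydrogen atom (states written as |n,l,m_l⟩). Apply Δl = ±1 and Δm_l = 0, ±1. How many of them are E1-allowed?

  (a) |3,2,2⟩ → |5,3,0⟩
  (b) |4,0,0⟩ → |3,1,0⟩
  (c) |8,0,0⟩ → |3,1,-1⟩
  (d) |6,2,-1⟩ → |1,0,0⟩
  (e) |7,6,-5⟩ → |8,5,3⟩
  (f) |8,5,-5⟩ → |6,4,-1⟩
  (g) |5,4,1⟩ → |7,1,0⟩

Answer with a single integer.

(a) forbidden — Δm_l = -2 (E1 requires Δm_l = 0, ±1)
(b) allowed
(c) allowed
(d) forbidden — Δl = -2 (E1 requires Δl = ±1)
(e) forbidden — Δm_l = +8 (E1 requires Δm_l = 0, ±1)
(f) forbidden — Δm_l = +4 (E1 requires Δm_l = 0, ±1)
(g) forbidden — Δl = -3 (E1 requires Δl = ±1)
Total allowed: 2 of 7.

2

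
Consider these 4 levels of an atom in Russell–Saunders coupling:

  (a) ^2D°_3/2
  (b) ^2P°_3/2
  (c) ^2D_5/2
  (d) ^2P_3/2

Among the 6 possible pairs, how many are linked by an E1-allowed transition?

4

(a)–(b): forbidden (parity).
(a)–(c): allowed.
(a)–(d): allowed.
(b)–(c): allowed.
(b)–(d): allowed.
(c)–(d): forbidden (parity).
Allowed pairs: 4 of 6.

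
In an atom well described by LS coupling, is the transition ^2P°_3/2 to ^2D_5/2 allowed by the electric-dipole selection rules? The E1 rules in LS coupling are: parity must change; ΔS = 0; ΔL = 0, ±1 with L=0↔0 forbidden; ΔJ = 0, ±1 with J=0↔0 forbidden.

ΔL = 0, ±1 (not L=0↔0): L: 1 → 2, ΔL = +1 — passes.
ΔJ = 0, ±1 (not J=0↔0): J: 3/2 → 5/2, ΔJ = +1 — passes.
Parity must change: odd → even — passes.
ΔS = 0: S: 1/2 → 1/2 — passes.
All four E1 rules are satisfied.

allowed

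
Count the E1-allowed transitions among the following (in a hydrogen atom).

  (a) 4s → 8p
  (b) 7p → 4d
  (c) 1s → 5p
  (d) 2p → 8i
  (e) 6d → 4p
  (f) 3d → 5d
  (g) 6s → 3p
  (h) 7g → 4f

6

(a) allowed
(b) allowed
(c) allowed
(d) forbidden — Δl = +5 (E1 requires Δl = ±1)
(e) allowed
(f) forbidden — Δl = +0 (E1 requires Δl = ±1)
(g) allowed
(h) allowed
Total allowed: 6 of 8.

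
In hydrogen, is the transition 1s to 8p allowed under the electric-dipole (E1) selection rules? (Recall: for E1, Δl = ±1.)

allowed

l: 0 → 1 (Δl = +1). Δl = ±1 satisfied.
All E1 selection rules are satisfied.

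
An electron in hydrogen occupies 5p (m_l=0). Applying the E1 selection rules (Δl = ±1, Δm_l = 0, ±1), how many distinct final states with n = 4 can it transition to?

4

E1 requires Δl = ±1, so l_f ∈ {0, 2}; with 0 ≤ l_f ≤ n_f−1 = 3, the allowed l_f values are {0, 2}.
For l_f = 0: m_f ∈ {m_i−1, m_i, m_i+1} ∩ [−0, 0] = {0} → 1 state.
For l_f = 2: m_f ∈ {m_i−1, m_i, m_i+1} ∩ [−2, 2] = {-1, 0, 1} → 3 states.
Total: 4.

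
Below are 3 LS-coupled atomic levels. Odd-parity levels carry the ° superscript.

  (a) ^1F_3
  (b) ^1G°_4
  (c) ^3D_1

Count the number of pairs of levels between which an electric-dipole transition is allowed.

1

(a)–(b): allowed.
(a)–(c): forbidden (parity, ΔS, ΔJ).
(b)–(c): forbidden (ΔS, ΔL, ΔJ).
Allowed pairs: 1 of 3.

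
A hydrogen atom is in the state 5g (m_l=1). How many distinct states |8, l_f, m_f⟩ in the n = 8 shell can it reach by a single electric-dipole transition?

6

E1 requires Δl = ±1, so l_f ∈ {3, 5}; with 0 ≤ l_f ≤ n_f−1 = 7, the allowed l_f values are {3, 5}.
For l_f = 3: m_f ∈ {m_i−1, m_i, m_i+1} ∩ [−3, 3] = {0, 1, 2} → 3 states.
For l_f = 5: m_f ∈ {m_i−1, m_i, m_i+1} ∩ [−5, 5] = {0, 1, 2} → 3 states.
Total: 6.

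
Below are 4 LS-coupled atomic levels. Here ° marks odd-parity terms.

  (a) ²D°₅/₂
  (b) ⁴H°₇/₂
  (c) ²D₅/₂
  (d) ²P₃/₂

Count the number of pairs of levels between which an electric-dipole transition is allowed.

2

(a)–(b): forbidden (parity, ΔS, ΔL).
(a)–(c): allowed.
(a)–(d): allowed.
(b)–(c): forbidden (ΔS, ΔL).
(b)–(d): forbidden (ΔS, ΔL, ΔJ).
(c)–(d): forbidden (parity).
Allowed pairs: 2 of 6.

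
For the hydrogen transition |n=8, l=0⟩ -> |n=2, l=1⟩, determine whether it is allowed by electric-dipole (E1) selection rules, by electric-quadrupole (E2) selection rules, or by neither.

E1

Δl = 1 − 0 = +1; l_i + l_f = 1.
E1 (Δl = ±1): satisfied.
E2 (Δl = 0,±2, l_i+l_f ≥ 2): not satisfied.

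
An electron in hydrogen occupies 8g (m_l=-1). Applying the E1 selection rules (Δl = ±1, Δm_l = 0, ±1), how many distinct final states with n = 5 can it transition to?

3

E1 requires Δl = ±1, so l_f ∈ {3, 5}; with 0 ≤ l_f ≤ n_f−1 = 4, the allowed l_f values are {3}.
For l_f = 3: m_f ∈ {m_i−1, m_i, m_i+1} ∩ [−3, 3] = {-2, -1, 0} → 3 states.
Total: 3.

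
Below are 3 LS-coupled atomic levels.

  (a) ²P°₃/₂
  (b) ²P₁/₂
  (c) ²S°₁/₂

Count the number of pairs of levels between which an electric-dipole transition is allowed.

2

(a)–(b): allowed.
(a)–(c): forbidden (parity).
(b)–(c): allowed.
Allowed pairs: 2 of 3.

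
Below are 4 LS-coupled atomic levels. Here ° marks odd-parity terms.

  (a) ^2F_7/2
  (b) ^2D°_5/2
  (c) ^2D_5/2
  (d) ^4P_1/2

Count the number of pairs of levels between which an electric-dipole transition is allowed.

(a)–(b): allowed.
(a)–(c): forbidden (parity).
(a)–(d): forbidden (parity, ΔS, ΔL, ΔJ).
(b)–(c): allowed.
(b)–(d): forbidden (ΔS, ΔJ).
(c)–(d): forbidden (parity, ΔS, ΔJ).
Allowed pairs: 2 of 6.

2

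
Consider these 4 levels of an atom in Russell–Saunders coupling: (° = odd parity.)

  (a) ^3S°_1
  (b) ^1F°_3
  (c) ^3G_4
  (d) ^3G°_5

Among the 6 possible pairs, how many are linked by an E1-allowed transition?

1

(a)–(b): forbidden (parity, ΔS, ΔL, ΔJ).
(a)–(c): forbidden (ΔL, ΔJ).
(a)–(d): forbidden (parity, ΔL, ΔJ).
(b)–(c): forbidden (ΔS).
(b)–(d): forbidden (parity, ΔS, ΔJ).
(c)–(d): allowed.
Allowed pairs: 1 of 6.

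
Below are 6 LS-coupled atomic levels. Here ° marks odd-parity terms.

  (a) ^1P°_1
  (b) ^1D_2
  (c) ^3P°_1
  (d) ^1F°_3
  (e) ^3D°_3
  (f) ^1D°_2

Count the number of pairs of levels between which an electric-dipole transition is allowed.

(a)–(b): allowed.
(a)–(c): forbidden (parity, ΔS).
(a)–(d): forbidden (parity, ΔL, ΔJ).
(a)–(e): forbidden (parity, ΔS, ΔJ).
(a)–(f): forbidden (parity).
(b)–(c): forbidden (ΔS).
(b)–(d): allowed.
(b)–(e): forbidden (ΔS).
(b)–(f): allowed.
(c)–(d): forbidden (parity, ΔS, ΔL, ΔJ).
(c)–(e): forbidden (parity, ΔJ).
(c)–(f): forbidden (parity, ΔS).
(d)–(e): forbidden (parity, ΔS).
(d)–(f): forbidden (parity).
(e)–(f): forbidden (parity, ΔS).
Allowed pairs: 3 of 15.

3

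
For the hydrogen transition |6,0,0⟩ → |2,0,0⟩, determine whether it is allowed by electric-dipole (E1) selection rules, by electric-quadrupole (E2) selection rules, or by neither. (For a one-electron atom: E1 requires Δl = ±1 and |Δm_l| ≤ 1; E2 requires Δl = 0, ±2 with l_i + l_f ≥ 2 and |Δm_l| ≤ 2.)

neither

Δl = 0 − 0 = +0; l_i + l_f = 0.
Δm_l = +0.
E1 (Δl = ±1, |Δm_l| ≤ 1): not satisfied.
E2 (Δl = 0,±2, l_i+l_f ≥ 2, |Δm_l| ≤ 2): not satisfied.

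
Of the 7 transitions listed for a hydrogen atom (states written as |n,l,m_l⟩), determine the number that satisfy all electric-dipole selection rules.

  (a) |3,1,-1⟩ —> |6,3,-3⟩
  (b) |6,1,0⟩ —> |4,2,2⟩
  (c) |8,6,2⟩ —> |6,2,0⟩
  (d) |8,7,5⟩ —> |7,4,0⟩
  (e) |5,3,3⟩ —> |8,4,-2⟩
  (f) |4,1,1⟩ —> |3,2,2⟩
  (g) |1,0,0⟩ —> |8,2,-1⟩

(a) forbidden — Δl = +2 (E1 requires Δl = ±1); Δm_l = -2 (E1 requires Δm_l = 0, ±1)
(b) forbidden — Δm_l = +2 (E1 requires Δm_l = 0, ±1)
(c) forbidden — Δl = -4 (E1 requires Δl = ±1); Δm_l = -2 (E1 requires Δm_l = 0, ±1)
(d) forbidden — Δl = -3 (E1 requires Δl = ±1); Δm_l = -5 (E1 requires Δm_l = 0, ±1)
(e) forbidden — Δm_l = -5 (E1 requires Δm_l = 0, ±1)
(f) allowed
(g) forbidden — Δl = +2 (E1 requires Δl = ±1)
Total allowed: 1 of 7.

1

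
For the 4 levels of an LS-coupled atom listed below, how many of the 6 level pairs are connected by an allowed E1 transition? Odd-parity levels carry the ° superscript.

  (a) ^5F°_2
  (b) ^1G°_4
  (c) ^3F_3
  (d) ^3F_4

(a)–(b): forbidden (parity, ΔS, ΔJ).
(a)–(c): forbidden (ΔS).
(a)–(d): forbidden (ΔS, ΔJ).
(b)–(c): forbidden (ΔS).
(b)–(d): forbidden (ΔS).
(c)–(d): forbidden (parity).
Allowed pairs: 0 of 6.

0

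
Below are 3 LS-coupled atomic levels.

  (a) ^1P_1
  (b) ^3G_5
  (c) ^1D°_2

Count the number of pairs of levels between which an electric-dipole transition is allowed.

(a)–(b): forbidden (parity, ΔS, ΔL, ΔJ).
(a)–(c): allowed.
(b)–(c): forbidden (ΔS, ΔL, ΔJ).
Allowed pairs: 1 of 3.

1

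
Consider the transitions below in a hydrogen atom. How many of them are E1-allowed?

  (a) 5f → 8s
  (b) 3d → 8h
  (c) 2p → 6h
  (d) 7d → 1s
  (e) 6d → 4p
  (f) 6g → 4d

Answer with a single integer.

(a) forbidden — Δl = -3 (E1 requires Δl = ±1)
(b) forbidden — Δl = +3 (E1 requires Δl = ±1)
(c) forbidden — Δl = +4 (E1 requires Δl = ±1)
(d) forbidden — Δl = -2 (E1 requires Δl = ±1)
(e) allowed
(f) forbidden — Δl = -2 (E1 requires Δl = ±1)
Total allowed: 1 of 6.

1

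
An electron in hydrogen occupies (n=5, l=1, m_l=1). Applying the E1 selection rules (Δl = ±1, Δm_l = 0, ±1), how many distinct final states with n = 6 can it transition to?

4

E1 requires Δl = ±1, so l_f ∈ {0, 2}; with 0 ≤ l_f ≤ n_f−1 = 5, the allowed l_f values are {0, 2}.
For l_f = 0: m_f ∈ {m_i−1, m_i, m_i+1} ∩ [−0, 0] = {0} → 1 state.
For l_f = 2: m_f ∈ {m_i−1, m_i, m_i+1} ∩ [−2, 2] = {0, 1, 2} → 3 states.
Total: 4.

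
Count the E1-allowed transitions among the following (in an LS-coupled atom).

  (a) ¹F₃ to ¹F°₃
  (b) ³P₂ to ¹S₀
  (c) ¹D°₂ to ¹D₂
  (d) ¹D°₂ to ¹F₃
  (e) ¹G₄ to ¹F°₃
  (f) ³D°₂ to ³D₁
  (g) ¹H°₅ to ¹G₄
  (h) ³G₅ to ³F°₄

(a) allowed
(b) forbidden (parity, ΔS, ΔJ fail)
(c) allowed
(d) allowed
(e) allowed
(f) allowed
(g) allowed
(h) allowed
Total allowed: 7 of 8.

7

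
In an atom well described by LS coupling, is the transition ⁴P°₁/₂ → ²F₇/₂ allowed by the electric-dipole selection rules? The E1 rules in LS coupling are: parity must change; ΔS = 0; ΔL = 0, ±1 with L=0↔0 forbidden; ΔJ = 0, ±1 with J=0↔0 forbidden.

forbidden

Reading off the term symbols: S 3/2→1/2, L 1→3, J 1/2→7/2, parity odd→even.
ΔS = 0: S: 3/2 → 1/2 — fails.
Parity must change: odd → even — ok.
ΔJ = 0, ±1 (not J=0↔0): J: 1/2 → 7/2, ΔJ = +3 — fails.
ΔL = 0, ±1 (not L=0↔0): L: 1 → 3, ΔL = +2 — fails.
Rule(s) violated: ΔS, ΔL, ΔJ.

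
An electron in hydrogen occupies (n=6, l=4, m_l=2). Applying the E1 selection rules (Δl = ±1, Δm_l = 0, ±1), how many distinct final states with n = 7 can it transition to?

6

E1 requires Δl = ±1, so l_f ∈ {3, 5}; with 0 ≤ l_f ≤ n_f−1 = 6, the allowed l_f values are {3, 5}.
For l_f = 3: m_f ∈ {m_i−1, m_i, m_i+1} ∩ [−3, 3] = {1, 2, 3} → 3 states.
For l_f = 5: m_f ∈ {m_i−1, m_i, m_i+1} ∩ [−5, 5] = {1, 2, 3} → 3 states.
Total: 6.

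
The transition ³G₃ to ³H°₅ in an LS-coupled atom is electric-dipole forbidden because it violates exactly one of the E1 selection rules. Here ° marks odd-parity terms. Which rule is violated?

ΔS = 0: S: 1 → 1 — satisfied.
ΔL = 0, ±1 (not L=0↔0): L: 4 → 5, ΔL = +1 — satisfied.
ΔJ = 0, ±1 (not J=0↔0): J: 3 → 5, ΔJ = +2 — violated.
Parity must change: even → odd — satisfied.

the ΔJ = 0, ±1 rule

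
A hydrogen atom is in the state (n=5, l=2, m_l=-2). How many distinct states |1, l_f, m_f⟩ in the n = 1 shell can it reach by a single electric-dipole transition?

E1 requires l_f ∈ {1, 3}, but neither lies in [0, 0], so no final state is reachable.
Total: 0.

0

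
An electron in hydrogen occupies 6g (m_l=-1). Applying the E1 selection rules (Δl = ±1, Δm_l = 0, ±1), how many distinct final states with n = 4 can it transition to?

E1 requires Δl = ±1, so l_f ∈ {3, 5}; with 0 ≤ l_f ≤ n_f−1 = 3, the allowed l_f values are {3}.
For l_f = 3: m_f ∈ {m_i−1, m_i, m_i+1} ∩ [−3, 3] = {-2, -1, 0} → 3 states.
Total: 3.

3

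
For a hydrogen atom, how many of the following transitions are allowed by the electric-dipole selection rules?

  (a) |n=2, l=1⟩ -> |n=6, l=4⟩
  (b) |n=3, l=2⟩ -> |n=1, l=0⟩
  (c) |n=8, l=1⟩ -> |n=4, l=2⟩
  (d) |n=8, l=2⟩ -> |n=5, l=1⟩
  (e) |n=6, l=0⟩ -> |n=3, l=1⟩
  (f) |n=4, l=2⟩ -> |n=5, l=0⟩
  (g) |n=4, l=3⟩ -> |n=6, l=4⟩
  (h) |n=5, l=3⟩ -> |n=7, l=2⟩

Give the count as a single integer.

(a) forbidden — Δl = +3 (E1 requires Δl = ±1)
(b) forbidden — Δl = -2 (E1 requires Δl = ±1)
(c) allowed
(d) allowed
(e) allowed
(f) forbidden — Δl = -2 (E1 requires Δl = ±1)
(g) allowed
(h) allowed
Total allowed: 5 of 8.

5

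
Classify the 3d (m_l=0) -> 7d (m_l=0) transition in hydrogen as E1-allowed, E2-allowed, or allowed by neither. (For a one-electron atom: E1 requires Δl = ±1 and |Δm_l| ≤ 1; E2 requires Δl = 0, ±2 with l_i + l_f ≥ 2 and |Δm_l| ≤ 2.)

Δl = 2 − 2 = +0; l_i + l_f = 4.
Δm_l = +0.
E1 (Δl = ±1, |Δm_l| ≤ 1): not satisfied.
E2 (Δl = 0,±2, l_i+l_f ≥ 2, |Δm_l| ≤ 2): satisfied.

E2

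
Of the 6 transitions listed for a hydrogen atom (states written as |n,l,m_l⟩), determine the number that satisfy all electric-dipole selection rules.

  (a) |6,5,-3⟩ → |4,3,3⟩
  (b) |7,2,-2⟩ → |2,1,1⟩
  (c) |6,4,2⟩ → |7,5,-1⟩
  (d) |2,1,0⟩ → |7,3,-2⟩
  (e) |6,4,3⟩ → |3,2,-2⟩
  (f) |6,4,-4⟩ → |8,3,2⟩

(a) forbidden — Δl = -2 (E1 requires Δl = ±1); Δm_l = +6 (E1 requires Δm_l = 0, ±1)
(b) forbidden — Δm_l = +3 (E1 requires Δm_l = 0, ±1)
(c) forbidden — Δm_l = -3 (E1 requires Δm_l = 0, ±1)
(d) forbidden — Δl = +2 (E1 requires Δl = ±1); Δm_l = -2 (E1 requires Δm_l = 0, ±1)
(e) forbidden — Δl = -2 (E1 requires Δl = ±1); Δm_l = -5 (E1 requires Δm_l = 0, ±1)
(f) forbidden — Δm_l = +6 (E1 requires Δm_l = 0, ±1)
Total allowed: 0 of 6.

0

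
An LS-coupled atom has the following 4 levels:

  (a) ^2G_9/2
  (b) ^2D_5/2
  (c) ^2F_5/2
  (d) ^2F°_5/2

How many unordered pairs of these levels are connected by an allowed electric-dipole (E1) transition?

(a)–(b): forbidden (parity, ΔL, ΔJ).
(a)–(c): forbidden (parity, ΔJ).
(a)–(d): forbidden (ΔJ).
(b)–(c): forbidden (parity).
(b)–(d): allowed.
(c)–(d): allowed.
Allowed pairs: 2 of 6.

2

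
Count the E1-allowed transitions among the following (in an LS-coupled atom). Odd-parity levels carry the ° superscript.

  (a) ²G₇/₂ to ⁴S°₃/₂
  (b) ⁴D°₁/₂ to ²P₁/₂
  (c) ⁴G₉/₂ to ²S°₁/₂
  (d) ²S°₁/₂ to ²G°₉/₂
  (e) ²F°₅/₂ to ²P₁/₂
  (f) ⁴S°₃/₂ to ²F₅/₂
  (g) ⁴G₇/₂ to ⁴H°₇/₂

1

(a) forbidden (ΔS, ΔL, ΔJ fail)
(b) forbidden (ΔS fails)
(c) forbidden (ΔS, ΔL, ΔJ fail)
(d) forbidden (parity, ΔL, ΔJ fail)
(e) forbidden (ΔL, ΔJ fail)
(f) forbidden (ΔS, ΔL fail)
(g) allowed
Total allowed: 1 of 7.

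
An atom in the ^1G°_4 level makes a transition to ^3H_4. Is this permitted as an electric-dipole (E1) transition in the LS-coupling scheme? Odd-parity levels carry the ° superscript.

Parity must change: odd → even — ✓.
ΔS = 0: S: 0 → 1 — ✗.
ΔL = 0, ±1 (not L=0↔0): L: 4 → 5, ΔL = +1 — ✓.
ΔJ = 0, ±1 (not J=0↔0): J: 4 → 4, ΔJ = +0 — ✓.
Rule(s) violated: ΔS.

forbidden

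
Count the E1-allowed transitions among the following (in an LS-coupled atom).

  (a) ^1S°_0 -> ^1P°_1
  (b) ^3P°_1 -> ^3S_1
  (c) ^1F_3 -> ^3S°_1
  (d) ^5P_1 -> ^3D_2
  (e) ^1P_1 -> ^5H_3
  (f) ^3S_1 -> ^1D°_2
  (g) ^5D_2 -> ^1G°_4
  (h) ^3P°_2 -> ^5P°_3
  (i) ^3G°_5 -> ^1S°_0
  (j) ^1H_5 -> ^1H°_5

(a) forbidden (parity fails)
(b) allowed
(c) forbidden (ΔS, ΔL, ΔJ fail)
(d) forbidden (parity, ΔS fail)
(e) forbidden (parity, ΔS, ΔL, ΔJ fail)
(f) forbidden (ΔS, ΔL fail)
(g) forbidden (ΔS, ΔL, ΔJ fail)
(h) forbidden (parity, ΔS fail)
(i) forbidden (parity, ΔS, ΔL, ΔJ fail)
(j) allowed
Total allowed: 2 of 10.

2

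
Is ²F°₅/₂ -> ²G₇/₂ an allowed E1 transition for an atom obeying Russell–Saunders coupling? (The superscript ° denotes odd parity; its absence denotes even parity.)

allowed

ΔJ = 0, ±1 (not J=0↔0): J: 5/2 → 7/2, ΔJ = +1 — passes.
ΔS = 0: S: 1/2 → 1/2 — passes.
Parity must change: odd → even — passes.
ΔL = 0, ±1 (not L=0↔0): L: 3 → 4, ΔL = +1 — passes.
All four E1 rules are satisfied.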